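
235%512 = 235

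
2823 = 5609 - 2786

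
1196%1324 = 1196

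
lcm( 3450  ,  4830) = 24150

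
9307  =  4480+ 4827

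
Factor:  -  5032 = -2^3*17^1*37^1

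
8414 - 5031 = 3383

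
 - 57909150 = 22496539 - 80405689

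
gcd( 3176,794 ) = 794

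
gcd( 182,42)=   14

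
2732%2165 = 567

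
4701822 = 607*7746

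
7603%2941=1721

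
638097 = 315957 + 322140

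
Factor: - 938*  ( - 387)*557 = 202194342 = 2^1*  3^2*7^1*43^1*67^1*557^1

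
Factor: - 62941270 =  - 2^1*5^1*7^1*899161^1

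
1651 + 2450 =4101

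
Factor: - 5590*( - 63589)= 2^1*5^1 *13^1*43^1*63589^1=355462510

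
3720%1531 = 658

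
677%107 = 35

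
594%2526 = 594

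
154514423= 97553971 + 56960452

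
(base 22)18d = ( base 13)3ca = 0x2a1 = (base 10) 673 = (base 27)op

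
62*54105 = 3354510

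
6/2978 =3/1489  =  0.00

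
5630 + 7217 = 12847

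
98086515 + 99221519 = 197308034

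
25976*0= 0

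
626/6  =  313/3 =104.33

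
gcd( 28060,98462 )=2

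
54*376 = 20304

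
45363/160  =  283 + 83/160=283.52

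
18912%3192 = 2952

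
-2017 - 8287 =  - 10304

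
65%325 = 65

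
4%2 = 0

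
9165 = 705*13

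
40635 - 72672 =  - 32037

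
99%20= 19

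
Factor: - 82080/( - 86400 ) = 19/20= 2^( - 2) * 5^(-1)*19^1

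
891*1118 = 996138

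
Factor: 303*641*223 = 43311729 = 3^1*101^1*223^1*641^1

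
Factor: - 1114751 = -11^1*101341^1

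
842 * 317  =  266914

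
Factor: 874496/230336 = 224/59 = 2^5*7^1*59^( - 1)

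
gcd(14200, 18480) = 40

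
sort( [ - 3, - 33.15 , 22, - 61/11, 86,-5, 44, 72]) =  [ - 33.15, - 61/11, - 5, - 3,22 , 44, 72,86 ]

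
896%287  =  35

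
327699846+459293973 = 786993819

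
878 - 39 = 839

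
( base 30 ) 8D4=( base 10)7594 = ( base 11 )5784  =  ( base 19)120d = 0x1daa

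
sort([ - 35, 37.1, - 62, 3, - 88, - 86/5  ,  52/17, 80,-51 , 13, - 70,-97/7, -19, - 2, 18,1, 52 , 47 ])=[-88, - 70, - 62 , - 51, - 35, - 19, - 86/5, - 97/7, - 2, 1, 3, 52/17,13, 18, 37.1,47,52, 80 ] 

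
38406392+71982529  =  110388921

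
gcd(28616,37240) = 392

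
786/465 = 262/155  =  1.69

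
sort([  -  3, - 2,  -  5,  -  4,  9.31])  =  [- 5, - 4, - 3 , - 2 , 9.31]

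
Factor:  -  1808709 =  -3^1*7^1*43^1*2003^1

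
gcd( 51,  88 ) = 1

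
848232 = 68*12474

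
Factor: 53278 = 2^1*17^1*1567^1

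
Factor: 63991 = 89^1*719^1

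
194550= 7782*25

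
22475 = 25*899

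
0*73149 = 0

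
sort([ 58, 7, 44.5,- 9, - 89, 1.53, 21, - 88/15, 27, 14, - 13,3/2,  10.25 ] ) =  [-89, - 13,-9,  -  88/15, 3/2, 1.53, 7, 10.25,14, 21 , 27, 44.5, 58] 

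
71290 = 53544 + 17746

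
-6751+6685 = - 66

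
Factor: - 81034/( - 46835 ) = 2^1 * 5^( - 1) * 17^( - 1) * 19^( - 1 )*29^( - 1 )*31^1*1307^1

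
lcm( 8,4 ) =8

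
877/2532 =877/2532 = 0.35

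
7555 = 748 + 6807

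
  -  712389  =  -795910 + 83521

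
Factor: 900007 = 900007^1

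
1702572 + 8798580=10501152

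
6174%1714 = 1032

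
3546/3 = 1182 = 1182.00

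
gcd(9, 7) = 1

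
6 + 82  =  88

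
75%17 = 7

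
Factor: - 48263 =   -  17^2*167^1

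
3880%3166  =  714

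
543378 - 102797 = 440581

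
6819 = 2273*3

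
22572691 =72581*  311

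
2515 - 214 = 2301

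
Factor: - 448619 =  - 43^1 * 10433^1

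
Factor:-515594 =  -  2^1  *257797^1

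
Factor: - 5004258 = - 2^1*3^1*7^1*19^1*6271^1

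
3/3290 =3/3290 = 0.00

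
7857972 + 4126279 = 11984251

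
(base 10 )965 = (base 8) 1705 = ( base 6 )4245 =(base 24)1g5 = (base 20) 285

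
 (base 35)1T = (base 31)22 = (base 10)64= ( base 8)100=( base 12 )54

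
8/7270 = 4/3635 = 0.00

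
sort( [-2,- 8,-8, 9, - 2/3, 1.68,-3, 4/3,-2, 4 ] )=[ - 8,-8,  -  3, - 2, - 2, - 2/3, 4/3,1.68, 4,9]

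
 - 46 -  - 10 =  - 36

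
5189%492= 269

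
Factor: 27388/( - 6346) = -82/19 = - 2^1*19^(  -  1)*41^1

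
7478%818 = 116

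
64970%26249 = 12472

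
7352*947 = 6962344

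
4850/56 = 2425/28 = 86.61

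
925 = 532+393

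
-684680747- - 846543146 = 161862399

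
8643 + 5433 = 14076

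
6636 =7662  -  1026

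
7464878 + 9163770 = 16628648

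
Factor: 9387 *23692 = 2^2*3^2*7^1*149^1*5923^1 = 222396804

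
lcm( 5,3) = 15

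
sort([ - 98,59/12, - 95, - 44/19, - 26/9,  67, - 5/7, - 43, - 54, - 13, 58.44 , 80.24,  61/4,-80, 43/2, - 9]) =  [ - 98, - 95, - 80, - 54, - 43, - 13, - 9,-26/9,- 44/19,- 5/7, 59/12, 61/4, 43/2, 58.44,67, 80.24] 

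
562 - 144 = 418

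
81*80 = 6480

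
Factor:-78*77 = - 6006= -2^1*3^1*7^1*11^1*13^1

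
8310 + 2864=11174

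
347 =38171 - 37824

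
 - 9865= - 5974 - 3891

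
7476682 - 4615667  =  2861015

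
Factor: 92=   2^2*23^1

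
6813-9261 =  - 2448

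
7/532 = 1/76 = 0.01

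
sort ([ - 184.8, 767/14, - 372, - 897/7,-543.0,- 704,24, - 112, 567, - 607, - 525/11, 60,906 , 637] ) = [  -  704, - 607,-543.0, - 372, - 184.8, - 897/7, - 112 , - 525/11, 24, 767/14,60, 567, 637,906]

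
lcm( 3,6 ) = 6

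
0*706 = 0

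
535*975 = 521625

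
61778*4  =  247112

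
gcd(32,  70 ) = 2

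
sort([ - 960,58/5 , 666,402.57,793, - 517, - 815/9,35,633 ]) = [ - 960, - 517, - 815/9,  58/5, 35, 402.57 , 633,666,  793]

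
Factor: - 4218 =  - 2^1*3^1*19^1*37^1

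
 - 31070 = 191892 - 222962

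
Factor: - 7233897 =-3^1 * 11^1*223^1 * 983^1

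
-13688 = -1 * 13688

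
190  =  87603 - 87413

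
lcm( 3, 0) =0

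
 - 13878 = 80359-94237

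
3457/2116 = 1 + 1341/2116  =  1.63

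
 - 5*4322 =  - 21610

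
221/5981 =221/5981 = 0.04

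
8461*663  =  5609643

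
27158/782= 34 + 285/391 = 34.73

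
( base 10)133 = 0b10000101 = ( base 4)2011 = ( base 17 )7e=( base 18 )77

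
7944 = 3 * 2648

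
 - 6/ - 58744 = 3/29372 = 0.00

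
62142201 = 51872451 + 10269750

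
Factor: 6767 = 67^1*101^1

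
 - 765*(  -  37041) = 28336365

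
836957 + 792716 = 1629673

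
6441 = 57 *113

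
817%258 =43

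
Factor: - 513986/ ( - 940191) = 2^1 * 3^( - 1) * 7^( - 1 ) * 11^1*61^1*383^1 * 44771^ ( - 1)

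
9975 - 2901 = 7074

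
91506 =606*151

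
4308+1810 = 6118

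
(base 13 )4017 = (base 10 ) 8808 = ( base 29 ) ADL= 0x2268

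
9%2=1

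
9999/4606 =9999/4606  =  2.17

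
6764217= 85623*79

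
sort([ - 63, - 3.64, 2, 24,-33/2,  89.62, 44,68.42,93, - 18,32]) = [ - 63,-18, - 33/2 , - 3.64, 2, 24 , 32,44,68.42,89.62,93] 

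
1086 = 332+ 754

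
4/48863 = 4/48863 = 0.00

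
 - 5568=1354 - 6922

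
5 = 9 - 4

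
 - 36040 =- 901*40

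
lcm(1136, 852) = 3408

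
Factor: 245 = 5^1*7^2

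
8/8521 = 8/8521 = 0.00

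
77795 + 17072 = 94867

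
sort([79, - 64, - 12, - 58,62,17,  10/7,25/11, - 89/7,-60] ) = [-64, - 60, - 58, - 89/7, -12,  10/7, 25/11,17 , 62,79] 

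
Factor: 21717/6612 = 2^(-2)*3^1 *29^( - 1 )*127^1 = 381/116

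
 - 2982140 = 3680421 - 6662561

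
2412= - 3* (  -  804)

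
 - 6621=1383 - 8004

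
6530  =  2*3265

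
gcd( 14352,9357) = 3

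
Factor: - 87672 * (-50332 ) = 2^5*3^1*13^1*281^1*12583^1=4412707104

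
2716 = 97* 28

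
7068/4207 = 1 + 2861/4207 = 1.68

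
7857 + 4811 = 12668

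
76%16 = 12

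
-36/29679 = -1 + 9881/9893  =  -  0.00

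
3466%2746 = 720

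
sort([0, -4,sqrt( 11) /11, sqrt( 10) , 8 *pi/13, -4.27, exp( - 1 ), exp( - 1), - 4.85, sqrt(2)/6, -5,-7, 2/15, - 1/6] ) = [-7, - 5,-4.85, -4.27, - 4,-1/6,0, 2/15, sqrt(2)/6, sqrt( 11)/11,exp (-1), exp( - 1), 8 * pi/13, sqrt(10)] 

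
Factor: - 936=-2^3*3^2*13^1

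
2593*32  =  82976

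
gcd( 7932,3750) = 6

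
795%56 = 11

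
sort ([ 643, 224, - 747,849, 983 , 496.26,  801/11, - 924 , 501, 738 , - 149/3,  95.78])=[ - 924, - 747,-149/3,801/11,95.78,224, 496.26,501,643,738,849,983]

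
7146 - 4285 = 2861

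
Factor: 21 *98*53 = 109074=2^1*3^1 *7^3*53^1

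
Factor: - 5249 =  - 29^1*181^1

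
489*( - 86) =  - 42054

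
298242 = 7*42606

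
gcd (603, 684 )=9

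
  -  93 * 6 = -558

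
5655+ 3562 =9217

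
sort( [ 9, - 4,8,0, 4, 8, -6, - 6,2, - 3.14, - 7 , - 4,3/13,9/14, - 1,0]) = [ - 7, - 6, - 6, - 4,-4, - 3.14,-1,0 , 0,  3/13, 9/14,2, 4, 8,8, 9 ]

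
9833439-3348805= 6484634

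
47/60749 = 47/60749 = 0.00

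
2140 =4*535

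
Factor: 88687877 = 19^1*89^1 * 179^1 *293^1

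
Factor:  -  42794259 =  - 3^1*2293^1*6221^1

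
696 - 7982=  -  7286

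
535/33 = 535/33 = 16.21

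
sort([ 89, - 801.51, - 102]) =[ - 801.51,  -  102, 89]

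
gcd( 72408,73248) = 168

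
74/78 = 37/39 = 0.95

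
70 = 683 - 613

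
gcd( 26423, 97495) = 1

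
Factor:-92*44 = -4048  =  - 2^4*11^1*23^1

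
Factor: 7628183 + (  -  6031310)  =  1596873=3^1*487^1 * 1093^1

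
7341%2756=1829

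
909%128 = 13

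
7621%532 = 173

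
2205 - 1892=313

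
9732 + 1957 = 11689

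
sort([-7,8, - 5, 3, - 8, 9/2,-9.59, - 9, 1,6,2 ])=[ - 9.59 ,  -  9, - 8, - 7, - 5,1, 2, 3,9/2,6, 8]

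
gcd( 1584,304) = 16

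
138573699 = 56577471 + 81996228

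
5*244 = 1220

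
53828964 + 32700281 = 86529245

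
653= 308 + 345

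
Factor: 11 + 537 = 2^2*137^1  =  548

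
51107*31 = 1584317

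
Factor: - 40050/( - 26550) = 59^ ( - 1) * 89^1 = 89/59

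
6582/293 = 6582/293 = 22.46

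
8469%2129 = 2082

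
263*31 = 8153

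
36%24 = 12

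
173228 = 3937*44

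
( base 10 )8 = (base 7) 11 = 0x8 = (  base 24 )8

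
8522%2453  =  1163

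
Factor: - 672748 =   -  2^2*109^1  *1543^1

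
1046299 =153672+892627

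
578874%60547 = 33951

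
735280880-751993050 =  - 16712170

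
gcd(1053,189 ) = 27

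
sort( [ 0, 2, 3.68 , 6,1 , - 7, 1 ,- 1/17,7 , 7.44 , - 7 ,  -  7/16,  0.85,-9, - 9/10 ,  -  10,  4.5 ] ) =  [ -10 ,  -  9,-7 ,  -  7  , - 9/10,  -  7/16,-1/17 , 0,0.85 , 1,  1 , 2,  3.68,4.5,6,7,  7.44]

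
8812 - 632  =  8180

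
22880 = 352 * 65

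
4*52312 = 209248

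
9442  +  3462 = 12904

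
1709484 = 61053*28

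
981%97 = 11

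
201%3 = 0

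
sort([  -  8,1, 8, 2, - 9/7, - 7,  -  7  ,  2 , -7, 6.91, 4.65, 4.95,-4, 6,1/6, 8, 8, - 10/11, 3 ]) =[-8, - 7,-7,-7,-4,  -  9/7,-10/11, 1/6,1, 2, 2, 3, 4.65,4.95, 6, 6.91, 8, 8, 8]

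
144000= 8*18000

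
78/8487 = 26/2829= 0.01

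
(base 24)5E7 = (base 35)2m3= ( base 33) 2vm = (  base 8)6227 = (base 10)3223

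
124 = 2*62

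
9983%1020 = 803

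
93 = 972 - 879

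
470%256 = 214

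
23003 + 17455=40458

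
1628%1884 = 1628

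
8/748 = 2/187 = 0.01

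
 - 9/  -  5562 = 1/618 = 0.00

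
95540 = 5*19108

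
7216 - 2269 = 4947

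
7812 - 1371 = 6441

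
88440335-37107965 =51332370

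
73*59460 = 4340580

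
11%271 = 11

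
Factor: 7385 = 5^1*7^1*211^1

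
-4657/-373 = 4657/373 = 12.49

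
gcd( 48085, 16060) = 5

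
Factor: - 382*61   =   - 2^1 * 61^1 * 191^1 = - 23302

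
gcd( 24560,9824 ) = 4912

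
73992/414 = 178 + 50/69= 178.72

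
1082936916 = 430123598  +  652813318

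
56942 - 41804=15138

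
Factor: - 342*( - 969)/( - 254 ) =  - 165699/127=- 3^3 * 17^1*19^2*127^( - 1 ) 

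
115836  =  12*9653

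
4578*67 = 306726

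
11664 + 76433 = 88097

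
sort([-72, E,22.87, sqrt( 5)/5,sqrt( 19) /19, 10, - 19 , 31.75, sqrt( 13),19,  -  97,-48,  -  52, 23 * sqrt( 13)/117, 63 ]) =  [ - 97, - 72,-52, - 48, - 19, sqrt(19)/19, sqrt(5) /5, 23*sqrt (13)/117, E, sqrt( 13 ),10,19,22.87 , 31.75, 63]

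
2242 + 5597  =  7839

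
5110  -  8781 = - 3671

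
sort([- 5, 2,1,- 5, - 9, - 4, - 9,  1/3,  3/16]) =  [ - 9, - 9, - 5, - 5,-4,3/16,1/3,  1, 2]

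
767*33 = 25311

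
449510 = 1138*395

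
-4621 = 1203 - 5824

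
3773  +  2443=6216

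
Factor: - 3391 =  - 3391^1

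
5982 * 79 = 472578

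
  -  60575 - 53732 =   -  114307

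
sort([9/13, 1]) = [ 9/13,1]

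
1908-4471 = -2563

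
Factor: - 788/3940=-5^( - 1) = - 1/5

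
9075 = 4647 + 4428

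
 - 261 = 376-637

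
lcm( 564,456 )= 21432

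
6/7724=3/3862 =0.00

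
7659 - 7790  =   - 131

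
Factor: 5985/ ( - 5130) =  - 7/6 = - 2^ ( - 1) * 3^(-1) * 7^1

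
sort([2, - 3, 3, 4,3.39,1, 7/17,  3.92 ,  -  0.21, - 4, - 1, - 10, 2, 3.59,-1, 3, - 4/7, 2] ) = [-10, - 4,- 3, - 1, - 1 ,  -  4/7, - 0.21, 7/17,1, 2,  2, 2,  3,3, 3.39,3.59, 3.92, 4]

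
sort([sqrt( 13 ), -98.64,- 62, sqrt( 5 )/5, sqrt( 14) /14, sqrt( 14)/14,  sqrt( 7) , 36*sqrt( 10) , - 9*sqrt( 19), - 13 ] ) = [ - 98.64, - 62 ,-9*sqrt ( 19 ) , - 13,  sqrt (14 ) /14,sqrt(14)/14,sqrt( 5)/5,sqrt (7 ), sqrt(13 ),  36*sqrt( 10) ]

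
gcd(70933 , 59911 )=1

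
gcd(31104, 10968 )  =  24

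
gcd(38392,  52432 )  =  8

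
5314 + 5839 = 11153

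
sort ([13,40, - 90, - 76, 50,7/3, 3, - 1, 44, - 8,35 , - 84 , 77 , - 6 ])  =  [ - 90, - 84, - 76,- 8, - 6, - 1,7/3, 3,13 , 35,40, 44, 50,77]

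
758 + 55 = 813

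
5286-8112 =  - 2826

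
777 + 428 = 1205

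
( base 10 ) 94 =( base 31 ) 31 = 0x5E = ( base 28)3A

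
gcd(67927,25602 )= 1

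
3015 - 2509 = 506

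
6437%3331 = 3106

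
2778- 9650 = - 6872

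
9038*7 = 63266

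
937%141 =91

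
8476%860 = 736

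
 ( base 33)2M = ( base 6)224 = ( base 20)48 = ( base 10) 88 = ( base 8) 130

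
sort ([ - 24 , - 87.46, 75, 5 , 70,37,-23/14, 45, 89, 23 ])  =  [ - 87.46, - 24,-23/14,5, 23,37,45,  70, 75 , 89]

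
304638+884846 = 1189484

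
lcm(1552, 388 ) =1552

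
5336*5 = 26680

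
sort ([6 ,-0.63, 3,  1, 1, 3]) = [-0.63 , 1,1,3, 3,6 ]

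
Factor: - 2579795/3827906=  - 2^( - 1 ) * 5^1*23^1 * 547^(-1) * 3499^( - 1 ) *22433^1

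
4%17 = 4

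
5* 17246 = 86230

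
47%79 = 47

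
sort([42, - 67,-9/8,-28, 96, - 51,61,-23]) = [ - 67,-51,  -  28, -23,  -  9/8,42, 61,96 ]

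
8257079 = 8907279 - 650200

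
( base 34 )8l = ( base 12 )205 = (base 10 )293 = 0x125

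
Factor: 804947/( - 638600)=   -2^( - 3) * 5^(-2 )  *11^1*13^2*31^( - 1) * 103^( - 1 )*433^1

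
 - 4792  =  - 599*8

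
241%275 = 241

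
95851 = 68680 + 27171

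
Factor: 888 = 2^3*3^1*37^1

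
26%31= 26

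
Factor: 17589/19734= 41/46  =  2^( - 1)*23^( - 1)*41^1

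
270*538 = 145260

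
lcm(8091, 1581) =137547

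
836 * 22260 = 18609360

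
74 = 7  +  67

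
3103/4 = 775+3/4= 775.75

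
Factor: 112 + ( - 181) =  - 69 = - 3^1*23^1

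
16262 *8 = 130096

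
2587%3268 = 2587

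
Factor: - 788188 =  - 2^2*17^1 * 67^1 * 173^1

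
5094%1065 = 834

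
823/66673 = 823/66673 = 0.01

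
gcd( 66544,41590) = 8318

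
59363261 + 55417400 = 114780661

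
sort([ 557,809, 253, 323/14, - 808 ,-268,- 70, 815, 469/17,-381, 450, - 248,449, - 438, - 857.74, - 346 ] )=[ - 857.74,  -  808 , - 438, - 381, - 346, - 268, - 248, - 70,323/14, 469/17, 253 , 449, 450 , 557,809, 815 ] 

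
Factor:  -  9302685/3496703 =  - 3^1* 5^1*61^(-1)*431^(  -  1 )* 4663^1= -  69945/26291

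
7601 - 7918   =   - 317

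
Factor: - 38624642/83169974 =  - 7^2*394129^1*41584987^( -1) = - 19312321/41584987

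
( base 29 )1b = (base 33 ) 17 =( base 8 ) 50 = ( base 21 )1J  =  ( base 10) 40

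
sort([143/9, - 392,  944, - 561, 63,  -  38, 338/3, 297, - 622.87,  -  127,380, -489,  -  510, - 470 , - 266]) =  [ - 622.87, - 561 , - 510, - 489, - 470, - 392,  -  266, - 127,-38,143/9,  63, 338/3 , 297,380,  944]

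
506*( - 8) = -4048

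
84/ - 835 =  - 1 + 751/835 = - 0.10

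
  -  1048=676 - 1724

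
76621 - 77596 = -975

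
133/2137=133/2137 = 0.06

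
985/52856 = 985/52856 = 0.02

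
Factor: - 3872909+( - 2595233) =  - 2^1*1723^1* 1877^1 = -6468142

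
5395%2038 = 1319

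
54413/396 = 137 + 161/396 =137.41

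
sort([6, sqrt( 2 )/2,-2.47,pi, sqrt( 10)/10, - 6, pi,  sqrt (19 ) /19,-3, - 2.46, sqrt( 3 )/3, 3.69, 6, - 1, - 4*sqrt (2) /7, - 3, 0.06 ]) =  [ - 6, - 3, - 3, - 2.47, - 2.46, - 1,-4 * sqrt(2)/7, 0.06, sqrt(19) /19,sqrt( 10)/10,sqrt( 3) /3, sqrt(2) /2,pi,pi, 3.69, 6,6] 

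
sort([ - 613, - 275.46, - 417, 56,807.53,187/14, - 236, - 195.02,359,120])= [ - 613, - 417, - 275.46, - 236,-195.02,187/14  ,  56,120, 359, 807.53 ] 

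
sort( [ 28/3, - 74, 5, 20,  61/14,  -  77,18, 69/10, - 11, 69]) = [ - 77, - 74,- 11, 61/14, 5,69/10, 28/3,18, 20,69]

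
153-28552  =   - 28399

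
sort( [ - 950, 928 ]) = [ - 950,928] 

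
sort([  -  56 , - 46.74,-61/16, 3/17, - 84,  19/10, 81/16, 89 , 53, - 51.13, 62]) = [ - 84, - 56 , - 51.13 , - 46.74,-61/16, 3/17,19/10,81/16, 53, 62,89] 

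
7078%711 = 679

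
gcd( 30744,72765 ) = 63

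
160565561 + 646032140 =806597701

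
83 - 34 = 49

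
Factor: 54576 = 2^4*3^2*379^1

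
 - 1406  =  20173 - 21579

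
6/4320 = 1/720 = 0.00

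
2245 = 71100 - 68855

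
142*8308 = 1179736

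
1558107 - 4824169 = -3266062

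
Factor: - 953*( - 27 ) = 3^3*953^1 = 25731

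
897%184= 161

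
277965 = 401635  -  123670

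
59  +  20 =79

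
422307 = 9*46923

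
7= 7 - 0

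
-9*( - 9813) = 88317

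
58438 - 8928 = 49510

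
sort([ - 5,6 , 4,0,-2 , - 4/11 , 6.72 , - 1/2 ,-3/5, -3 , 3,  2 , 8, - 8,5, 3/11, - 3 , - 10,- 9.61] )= [ - 10,-9.61,-8, - 5,- 3,-3,- 2, - 3/5,- 1/2,-4/11,0,3/11, 2,3,4,5,  6, 6.72, 8 ] 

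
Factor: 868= 2^2*7^1  *31^1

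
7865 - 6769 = 1096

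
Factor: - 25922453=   -  25922453^1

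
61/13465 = 61/13465  =  0.00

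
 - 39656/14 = -19828/7 = - 2832.57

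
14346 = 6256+8090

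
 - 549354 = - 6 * 91559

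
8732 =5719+3013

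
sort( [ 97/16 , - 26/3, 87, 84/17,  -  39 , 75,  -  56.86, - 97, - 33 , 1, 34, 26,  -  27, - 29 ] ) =[ - 97, - 56.86, - 39, - 33, - 29,-27, - 26/3,1,84/17 , 97/16,26,34,75,87 ]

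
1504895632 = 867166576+637729056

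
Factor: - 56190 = - 2^1*3^1*5^1*1873^1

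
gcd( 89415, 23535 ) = 45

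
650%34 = 4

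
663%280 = 103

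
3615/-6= - 603+1/2 = -602.50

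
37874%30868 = 7006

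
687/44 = 687/44 = 15.61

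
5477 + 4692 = 10169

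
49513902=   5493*9014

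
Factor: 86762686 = 2^1*59^1 *257^1*2861^1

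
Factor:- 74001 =-3^1 *17^1*1451^1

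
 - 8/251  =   - 1 + 243/251 = -0.03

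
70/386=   35/193 = 0.18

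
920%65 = 10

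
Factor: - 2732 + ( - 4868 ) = -2^4 * 5^2 * 19^1 = -7600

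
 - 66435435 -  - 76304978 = 9869543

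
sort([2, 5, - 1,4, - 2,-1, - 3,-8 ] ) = [ -8 , - 3, - 2, - 1, - 1 , 2,4, 5]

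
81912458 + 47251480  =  129163938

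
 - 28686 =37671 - 66357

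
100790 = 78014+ 22776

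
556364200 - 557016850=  - 652650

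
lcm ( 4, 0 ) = 0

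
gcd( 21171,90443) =1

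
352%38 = 10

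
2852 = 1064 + 1788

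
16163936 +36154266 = 52318202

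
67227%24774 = 17679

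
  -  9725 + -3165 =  -12890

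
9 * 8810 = 79290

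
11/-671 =- 1/61 = -  0.02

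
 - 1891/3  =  - 1891/3 = -630.33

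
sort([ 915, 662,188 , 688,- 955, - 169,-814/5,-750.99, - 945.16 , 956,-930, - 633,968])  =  [-955, - 945.16, -930 ,-750.99,-633,-169,-814/5, 188,662,688,915,956, 968]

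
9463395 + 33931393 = 43394788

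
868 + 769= 1637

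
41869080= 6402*6540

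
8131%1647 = 1543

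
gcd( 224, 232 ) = 8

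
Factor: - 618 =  - 2^1*3^1*103^1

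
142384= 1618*88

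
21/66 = 7/22=0.32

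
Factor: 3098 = 2^1*1549^1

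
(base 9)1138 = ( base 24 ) 1b5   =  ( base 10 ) 845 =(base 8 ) 1515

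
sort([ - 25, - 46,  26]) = [ - 46, - 25,26 ]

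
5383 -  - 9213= 14596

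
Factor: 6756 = 2^2*3^1*563^1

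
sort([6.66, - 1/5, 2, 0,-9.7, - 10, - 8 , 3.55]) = [ - 10, - 9.7 ,-8,  -  1/5, 0,2,3.55,6.66]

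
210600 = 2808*75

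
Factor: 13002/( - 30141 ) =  - 22/51 = - 2^1*3^( - 1 )*11^1*17^( - 1 ) 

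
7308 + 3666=10974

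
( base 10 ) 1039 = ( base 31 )12g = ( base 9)1374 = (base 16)40f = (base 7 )3013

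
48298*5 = 241490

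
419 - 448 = -29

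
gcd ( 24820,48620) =340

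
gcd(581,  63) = 7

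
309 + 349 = 658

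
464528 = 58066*8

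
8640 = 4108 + 4532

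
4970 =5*994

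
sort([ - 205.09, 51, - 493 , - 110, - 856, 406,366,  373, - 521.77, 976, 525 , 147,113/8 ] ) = [ - 856, - 521.77, - 493, - 205.09 , - 110, 113/8, 51, 147, 366,373,406,525, 976 ]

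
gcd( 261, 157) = 1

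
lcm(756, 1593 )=44604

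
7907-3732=4175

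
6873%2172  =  357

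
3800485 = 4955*767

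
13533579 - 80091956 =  - 66558377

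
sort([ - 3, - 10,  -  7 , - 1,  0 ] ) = [- 10, - 7, - 3, - 1,0 ] 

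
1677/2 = 838 +1/2= 838.50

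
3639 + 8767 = 12406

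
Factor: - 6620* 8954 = - 2^3*5^1*11^2*37^1  *331^1=- 59275480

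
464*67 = 31088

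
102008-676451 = - 574443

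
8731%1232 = 107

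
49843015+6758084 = 56601099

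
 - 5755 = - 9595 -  - 3840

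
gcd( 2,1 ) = 1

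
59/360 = 59/360 = 0.16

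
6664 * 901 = 6004264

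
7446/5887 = 1 + 1559/5887 = 1.26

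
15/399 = 5/133 =0.04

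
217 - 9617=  - 9400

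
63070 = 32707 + 30363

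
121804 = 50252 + 71552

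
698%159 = 62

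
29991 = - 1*(  -  29991 )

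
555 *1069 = 593295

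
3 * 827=2481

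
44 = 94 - 50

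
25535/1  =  25535 = 25535.00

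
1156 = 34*34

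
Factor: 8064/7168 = 2^( - 3) * 3^2 = 9/8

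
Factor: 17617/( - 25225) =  - 5^(-2)*79^1*223^1  *1009^(-1 )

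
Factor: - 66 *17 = -1122 = - 2^1*3^1*11^1* 17^1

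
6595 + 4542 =11137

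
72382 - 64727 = 7655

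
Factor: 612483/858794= 2^(-1 )* 3^1*204161^1*429397^ ( - 1)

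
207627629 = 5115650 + 202511979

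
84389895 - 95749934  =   - 11360039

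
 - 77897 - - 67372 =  - 10525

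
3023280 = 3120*969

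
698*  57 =39786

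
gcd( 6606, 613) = 1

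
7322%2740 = 1842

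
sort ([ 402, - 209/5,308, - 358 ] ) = [ - 358, - 209/5,308, 402 ]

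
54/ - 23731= - 1 + 23677/23731 = - 0.00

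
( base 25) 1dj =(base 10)969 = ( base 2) 1111001001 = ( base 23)1J3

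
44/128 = 11/32=0.34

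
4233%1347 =192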